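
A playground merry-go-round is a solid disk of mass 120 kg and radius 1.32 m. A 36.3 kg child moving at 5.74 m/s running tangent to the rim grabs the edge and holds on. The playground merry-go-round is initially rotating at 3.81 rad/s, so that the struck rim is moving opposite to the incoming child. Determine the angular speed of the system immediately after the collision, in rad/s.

The axle reaction passes through the axle and exerts no torque about it; angular momentum about the axle is conserved through the impact.
I_p = ½(120)(1.32)² = 104.5 kg·m². Taking the sense of the child's angular momentum as positive, L_{child} = m v R = (36.3)(5.74)(1.32) = 275.0 kg·m²/s.
L_i = −I_p ω_p + m v R = −(104.5)(3.81) + 275.0 = -123.3 kg·m²/s.
After sticking, I_f = I_p + m R² = 104.5 + (36.3)(1.32)² = 167.8 kg·m².
ω_f = L_i / I_f = -123.3 / 167.8 = -0.7347 rad/s.

|ω_f| ≈ 0.735 rad/s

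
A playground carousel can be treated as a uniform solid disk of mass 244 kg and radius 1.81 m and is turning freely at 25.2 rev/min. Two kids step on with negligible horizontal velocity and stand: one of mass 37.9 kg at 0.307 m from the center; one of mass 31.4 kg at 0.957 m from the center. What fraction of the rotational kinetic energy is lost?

The added mass arrives with no angular momentum about the center, and any external torque about the center is negligible, so the system's angular momentum is conserved.
I_p = ½(244)(1.81)² = 399.7 kg·m².
Added inertia Σmr² = (37.9)(0.307)² + (31.4)(0.957)² = 32.33 kg·m²; I_f = 399.7 + 32.33 = 432.0 kg·m².
ω_f = I_p ω_i / I_f = (399.7)(25.2) / 432.0 = 23.31 rpm.
KE_i = ½(399.7)(2.639 rad/s)² = 1392 J; KE_f = ½(432.0)(2.441)² = 1288 J.
Fraction lost = 0.07483.

fraction ≈ 0.0748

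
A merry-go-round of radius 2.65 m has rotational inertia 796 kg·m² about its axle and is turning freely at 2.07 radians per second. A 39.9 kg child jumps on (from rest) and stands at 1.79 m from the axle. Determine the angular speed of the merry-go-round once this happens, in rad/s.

ω_f ≈ 1.78 rad/s

The added mass arrives with no angular momentum about the axle, and any external torque about the axle is negligible, so the system's angular momentum is conserved.
Added inertia Σmr² = (39.9)(1.79)² = 127.8 kg·m²; I_f = 796.0 + 127.8 = 923.8 kg·m².
ω_f = I_p ω_i / I_f = (796.0)(2.07) / 923.8 = 1.784 rad/s.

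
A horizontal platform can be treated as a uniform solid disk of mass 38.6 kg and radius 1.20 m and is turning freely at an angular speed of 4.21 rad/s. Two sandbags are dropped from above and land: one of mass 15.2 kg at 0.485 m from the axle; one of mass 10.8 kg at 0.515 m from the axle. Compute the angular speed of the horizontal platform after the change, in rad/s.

ω_f ≈ 3.42 rad/s

The added mass arrives with no angular momentum about the axle, and any external torque about the axle is negligible, so the system's angular momentum is conserved.
I_p = ½(38.6)(1.20)² = 27.79 kg·m².
Added inertia Σmr² = (15.2)(0.485)² + (10.8)(0.515)² = 6.440 kg·m²; I_f = 27.79 + 6.440 = 34.23 kg·m².
ω_f = I_p ω_i / I_f = (27.79)(4.21) / 34.23 = 3.418 rad/s.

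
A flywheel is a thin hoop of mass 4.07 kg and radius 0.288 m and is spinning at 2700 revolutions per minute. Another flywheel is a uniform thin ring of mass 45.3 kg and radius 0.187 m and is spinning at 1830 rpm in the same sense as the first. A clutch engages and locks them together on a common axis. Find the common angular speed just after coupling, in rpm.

|ω_f| ≈ 1980 rpm

The coupling torques are internal; angular momentum about the shared axis is conserved.
Moments of inertia: I_A = (4.07)(0.288)² = 0.3376 kg·m²; I_B = (45.3)(0.187)² = 1.584 kg·m².
Taking A's sense as positive: L = (0.3376)(2700) + (1.584)(1830) = 3810 kg·m²·rpm.
Combined I = 0.3376 + 1.584 = 1.922 kg·m².
ω_f = L / I = 3810 / 1.922 = 1983 rpm.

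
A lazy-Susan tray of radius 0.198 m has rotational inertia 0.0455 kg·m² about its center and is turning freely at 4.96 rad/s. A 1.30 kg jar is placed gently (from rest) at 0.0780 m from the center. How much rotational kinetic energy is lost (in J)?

No external torque acts about the center; L_before = L_after.
Added inertia Σmr² = (1.30)(0.0780)² = 0.007909 kg·m²; I_f = 0.04550 + 0.007909 = 0.05341 kg·m².
ω_f = I_p ω_i / I_f = (0.04550)(4.96) / 0.05341 = 4.225 rad/s.
KE_i = ½(0.04550)(4.960 rad/s)² = 0.5597 J; KE_f = ½(0.05341)(4.225)² = 0.4768 J.

energy lost ≈ 0.0829 J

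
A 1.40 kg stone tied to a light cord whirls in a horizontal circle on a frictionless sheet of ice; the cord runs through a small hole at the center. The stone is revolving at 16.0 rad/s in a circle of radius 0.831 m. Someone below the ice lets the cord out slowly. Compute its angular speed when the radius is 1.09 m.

ω₂ ≈ 9.30 rad/s

The constraining force is radial, so m r² ω about the center is conserved.
ω₂ = ω₁ (r₁/r₂)² = (16.0)(0.831/1.09)² = 9.300 rad/s.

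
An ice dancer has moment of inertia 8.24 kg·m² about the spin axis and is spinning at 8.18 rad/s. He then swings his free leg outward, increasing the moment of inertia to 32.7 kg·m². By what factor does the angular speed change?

ω₂/ω₁ ≈ 0.252

Angular momentum about the spin axis is conserved since the torque about it is zero.
ω₂/ω₁ = I₁/I₂ = 8.240 / 32.70 = 0.2520.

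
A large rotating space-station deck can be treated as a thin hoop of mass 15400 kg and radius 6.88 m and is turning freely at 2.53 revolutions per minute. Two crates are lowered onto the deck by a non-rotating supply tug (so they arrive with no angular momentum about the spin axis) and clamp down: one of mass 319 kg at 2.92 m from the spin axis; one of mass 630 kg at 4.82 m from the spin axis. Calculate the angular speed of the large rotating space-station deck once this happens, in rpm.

The added mass arrives with no angular momentum about the spin axis, and any external torque about the spin axis is negligible, so the system's angular momentum is conserved.
I_p = (15400)(6.88)² = 7.289e+05 kg·m².
Added inertia Σmr² = (319)(2.92)² + (630)(4.82)² = 17360 kg·m²; I_f = 7.289e+05 + 17360 = 7.463e+05 kg·m².
ω_f = I_p ω_i / I_f = (7.289e+05)(2.53) / 7.463e+05 = 2.471 rpm.

ω_f ≈ 2.47 rpm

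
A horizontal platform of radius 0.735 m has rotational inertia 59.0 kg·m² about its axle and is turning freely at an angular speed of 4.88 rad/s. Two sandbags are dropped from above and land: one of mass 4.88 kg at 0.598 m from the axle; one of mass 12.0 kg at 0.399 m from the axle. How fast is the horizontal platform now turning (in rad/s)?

The added mass arrives with no angular momentum about the axle, and any external torque about the axle is negligible, so the system's angular momentum is conserved.
Added inertia Σmr² = (4.88)(0.598)² + (12.0)(0.399)² = 3.656 kg·m²; I_f = 59.00 + 3.656 = 62.66 kg·m².
ω_f = I_p ω_i / I_f = (59.00)(4.88) / 62.66 = 4.595 rad/s.

ω_f ≈ 4.60 rad/s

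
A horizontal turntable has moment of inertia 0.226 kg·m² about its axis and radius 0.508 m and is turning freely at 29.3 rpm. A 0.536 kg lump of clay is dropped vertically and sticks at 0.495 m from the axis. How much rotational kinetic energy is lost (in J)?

energy lost ≈ 0.391 J

The added mass arrives with no angular momentum about the axis, and any external torque about the axis is negligible, so the system's angular momentum is conserved.
Added inertia Σmr² = (0.536)(0.495)² = 0.1313 kg·m²; I_f = 0.2260 + 0.1313 = 0.3573 kg·m².
ω_f = I_p ω_i / I_f = (0.2260)(29.3) / 0.3573 = 18.53 rpm.
KE_i = ½(0.2260)(3.068 rad/s)² = 1.064 J; KE_f = ½(0.3573)(1.941)² = 0.6728 J.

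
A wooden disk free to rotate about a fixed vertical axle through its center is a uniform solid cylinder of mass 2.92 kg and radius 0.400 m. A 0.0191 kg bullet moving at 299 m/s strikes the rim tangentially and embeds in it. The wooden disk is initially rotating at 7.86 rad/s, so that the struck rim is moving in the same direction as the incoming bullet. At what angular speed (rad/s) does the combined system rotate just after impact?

The axle reaction passes through the axle and exerts no torque about it; angular momentum about the axle is conserved through the impact.
I_p = ½(2.92)(0.400)² = 0.2336 kg·m². Taking the sense of the bullet's angular momentum as positive, L_{bullet} = m v R = (0.0191)(299)(0.400) = 2.284 kg·m²/s.
L_i = +I_p ω_p + m v R = +(0.2336)(7.86) + 2.284 = 4.120 kg·m²/s.
After sticking, I_f = I_p + m R² = 0.2336 + (0.0191)(0.400)² = 0.2367 kg·m².
ω_f = L_i / I_f = 4.120 / 0.2367 = 17.41 rad/s.

|ω_f| ≈ 17.4 rad/s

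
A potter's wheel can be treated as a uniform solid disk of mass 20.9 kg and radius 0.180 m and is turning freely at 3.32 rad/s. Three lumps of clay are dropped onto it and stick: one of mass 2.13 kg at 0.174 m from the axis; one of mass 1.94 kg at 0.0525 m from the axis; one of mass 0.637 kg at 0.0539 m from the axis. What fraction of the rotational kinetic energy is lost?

fraction ≈ 0.175

No external torque acts about the axis; L_before = L_after.
I_p = ½(20.9)(0.180)² = 0.3386 kg·m².
Added inertia Σmr² = (2.13)(0.174)² + (1.94)(0.0525)² + (0.637)(0.0539)² = 0.07169 kg·m²; I_f = 0.3386 + 0.07169 = 0.4103 kg·m².
ω_f = I_p ω_i / I_f = (0.3386)(3.32) / 0.4103 = 2.740 rad/s.
KE_i = ½(0.3386)(3.320 rad/s)² = 1.866 J; KE_f = ½(0.4103)(2.740)² = 1.540 J.
Fraction lost = 0.1747.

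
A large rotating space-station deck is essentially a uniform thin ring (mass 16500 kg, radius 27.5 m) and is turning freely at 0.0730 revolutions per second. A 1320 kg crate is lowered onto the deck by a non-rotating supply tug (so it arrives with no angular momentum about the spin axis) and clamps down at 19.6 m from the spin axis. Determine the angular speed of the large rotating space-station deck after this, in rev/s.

ω_f ≈ 0.0701 rev/s

No external torque acts about the spin axis; L_before = L_after.
I_p = (16500)(27.5)² = 1.248e+07 kg·m².
Added inertia Σmr² = (1320)(19.6)² = 5.071e+05 kg·m²; I_f = 1.248e+07 + 5.071e+05 = 1.299e+07 kg·m².
ω_f = I_p ω_i / I_f = (1.248e+07)(0.0730) / 1.299e+07 = 0.07015 rev/s.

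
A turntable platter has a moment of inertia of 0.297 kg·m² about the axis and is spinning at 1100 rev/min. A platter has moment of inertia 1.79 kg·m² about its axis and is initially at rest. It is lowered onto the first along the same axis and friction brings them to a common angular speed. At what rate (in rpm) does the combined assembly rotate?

|ω_f| ≈ 157 rpm

The coupling torques are internal; angular momentum about the shared axis is conserved.
Taking A's sense as positive: L = (0.2970)(1100) = 326.7 kg·m²·rpm.
Combined I = 0.2970 + 1.790 = 2.087 kg·m².
ω_f = L / I = 326.7 / 2.087 = 156.5 rpm.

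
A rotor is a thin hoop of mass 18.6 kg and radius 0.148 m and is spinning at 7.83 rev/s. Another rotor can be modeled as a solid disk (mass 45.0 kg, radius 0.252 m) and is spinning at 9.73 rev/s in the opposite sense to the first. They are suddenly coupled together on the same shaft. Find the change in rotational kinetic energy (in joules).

ΔKE ≈ -1930 J

No external torque acts about the common axis, so total angular momentum is conserved.
Moments of inertia: I_A = (18.6)(0.148)² = 0.4074 kg·m²; I_B = ½(45.0)(0.252)² = 1.429 kg·m².
Taking A's sense as positive: L = (0.4074)(7.83) − (1.429)(9.73) = -10.71 kg·m²·rev/s.
Combined I = 0.4074 + 1.429 = 1.836 kg·m².
ω_f = L / I = -10.71 / 1.836 = -5.834 rev/s.
KE_i = ½ΣIω² = 3163 J; KE_f = ½(1.836)(36.66)² = 1234 J.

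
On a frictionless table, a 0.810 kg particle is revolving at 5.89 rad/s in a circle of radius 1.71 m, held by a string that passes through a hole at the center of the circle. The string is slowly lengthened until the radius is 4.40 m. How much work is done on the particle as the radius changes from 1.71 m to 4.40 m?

W ≈ -34.9 J

No torque about the axis ⇒ m r₁² ω₁ = m r₂² ω₂.
ω₂ = ω₁ (r₁/r₂)² = (5.89)(1.71/4.40)² = 0.8896 rad/s.
W = ΔKE = ½m(v₂² − v₁²) = -34.88 J.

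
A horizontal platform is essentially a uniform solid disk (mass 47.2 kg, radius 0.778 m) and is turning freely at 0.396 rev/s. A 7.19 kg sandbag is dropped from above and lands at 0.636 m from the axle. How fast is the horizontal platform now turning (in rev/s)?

No external torque acts about the axle; L_before = L_after.
I_p = ½(47.2)(0.778)² = 14.28 kg·m².
Added inertia Σmr² = (7.19)(0.636)² = 2.908 kg·m²; I_f = 14.28 + 2.908 = 17.19 kg·m².
ω_f = I_p ω_i / I_f = (14.28)(0.396) / 17.19 = 0.3290 rev/s.

ω_f ≈ 0.329 rev/s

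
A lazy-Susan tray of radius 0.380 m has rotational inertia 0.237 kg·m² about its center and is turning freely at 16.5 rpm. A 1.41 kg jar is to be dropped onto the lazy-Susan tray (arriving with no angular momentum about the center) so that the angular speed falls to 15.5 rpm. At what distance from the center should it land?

r ≈ 0.104 m

No external torque acts about the center; L_before = L_after.
I_p ω_i = (I_p + m r²) ω_f ⇒ m r² = I_p(ω_i/ω_f − 1) = 0.2370(16.5/15.5 − 1) = 0.01529 kg·m².
r = √(0.01529/1.41) = 0.1041 m.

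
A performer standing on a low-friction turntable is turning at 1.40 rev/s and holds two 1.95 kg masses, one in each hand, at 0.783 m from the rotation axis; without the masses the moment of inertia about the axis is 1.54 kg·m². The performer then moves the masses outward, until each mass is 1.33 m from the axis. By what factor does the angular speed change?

With no external torque about the axis, L is conserved: I₁ω₁ = I₂ω₂.
I₁ = 1.54 + 2(1.95)(0.783)² = 3.931 kg·m²; I₂ = 1.54 + 2(1.95)(1.33)² = 8.439 kg·m².
ω₂/ω₁ = I₁/I₂ = 3.931 / 8.439 = 0.4658.

ω₂/ω₁ ≈ 0.466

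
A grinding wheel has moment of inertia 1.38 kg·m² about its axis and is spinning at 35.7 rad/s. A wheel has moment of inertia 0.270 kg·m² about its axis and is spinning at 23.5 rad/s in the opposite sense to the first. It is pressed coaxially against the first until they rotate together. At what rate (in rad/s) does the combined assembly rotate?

The coupling torques are internal; angular momentum about the shared axis is conserved.
Taking A's sense as positive: L = (1.380)(35.7) − (0.2700)(23.5) = 42.92 kg·m²·rad/s.
Combined I = 1.380 + 0.2700 = 1.650 kg·m².
ω_f = L / I = 42.92 / 1.650 = 26.01 rad/s.

|ω_f| ≈ 26.0 rad/s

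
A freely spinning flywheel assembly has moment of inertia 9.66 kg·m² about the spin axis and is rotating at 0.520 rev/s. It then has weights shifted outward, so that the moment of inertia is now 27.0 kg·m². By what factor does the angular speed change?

No external torque acts about the spin axis, so angular momentum is conserved.
ω₂/ω₁ = I₁/I₂ = 9.660 / 27.00 = 0.3578.

ω₂/ω₁ ≈ 0.358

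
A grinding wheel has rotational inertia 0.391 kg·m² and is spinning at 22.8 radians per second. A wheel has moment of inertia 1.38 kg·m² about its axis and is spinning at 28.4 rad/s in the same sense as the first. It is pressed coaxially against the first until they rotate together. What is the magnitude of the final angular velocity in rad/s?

No external torque acts about the common axis, so total angular momentum is conserved.
Taking A's sense as positive: L = (0.3910)(22.8) + (1.380)(28.4) = 48.11 kg·m²·rad/s.
Combined I = 0.3910 + 1.380 = 1.771 kg·m².
ω_f = L / I = 48.11 / 1.771 = 27.16 rad/s.

|ω_f| ≈ 27.2 rad/s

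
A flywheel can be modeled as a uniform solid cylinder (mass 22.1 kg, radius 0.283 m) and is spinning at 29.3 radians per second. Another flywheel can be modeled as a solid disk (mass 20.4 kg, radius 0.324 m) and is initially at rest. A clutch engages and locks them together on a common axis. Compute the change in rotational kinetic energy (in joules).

No external torque acts about the common axis, so total angular momentum is conserved.
Moments of inertia: I_A = ½(22.1)(0.283)² = 0.8850 kg·m²; I_B = ½(20.4)(0.324)² = 1.071 kg·m².
Taking A's sense as positive: L = (0.8850)(29.3) = 25.93 kg·m²·rad/s.
Combined I = 0.8850 + 1.071 = 1.956 kg·m².
ω_f = L / I = 25.93 / 1.956 = 13.26 rad/s.
KE_i = ½ΣIω² = 379.9 J; KE_f = ½(1.956)(13.26)² = 171.9 J.

ΔKE ≈ -208 J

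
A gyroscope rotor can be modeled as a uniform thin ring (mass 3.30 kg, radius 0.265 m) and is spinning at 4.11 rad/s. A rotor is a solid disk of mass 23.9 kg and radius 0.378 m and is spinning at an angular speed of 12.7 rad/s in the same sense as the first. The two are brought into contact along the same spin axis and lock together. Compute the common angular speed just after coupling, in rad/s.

|ω_f| ≈ 11.7 rad/s

The coupling torques are internal; angular momentum about the shared axis is conserved.
Moments of inertia: I_A = (3.30)(0.265)² = 0.2317 kg·m²; I_B = ½(23.9)(0.378)² = 1.707 kg·m².
Taking A's sense as positive: L = (0.2317)(4.11) + (1.707)(12.7) = 22.64 kg·m²·rad/s.
Combined I = 0.2317 + 1.707 = 1.939 kg·m².
ω_f = L / I = 22.64 / 1.939 = 11.67 rad/s.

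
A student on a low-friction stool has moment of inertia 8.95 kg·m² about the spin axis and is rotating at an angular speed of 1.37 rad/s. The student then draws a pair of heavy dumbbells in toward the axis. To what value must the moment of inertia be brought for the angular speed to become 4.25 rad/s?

With no external torque about the axis, L is conserved: I₁ω₁ = I₂ω₂.
I₂ = I₁ω₁ / ω₂ = (8.95)(1.37) / (4.25) = 2.885 kg·m².

I₂ ≈ 2.89 kg·m²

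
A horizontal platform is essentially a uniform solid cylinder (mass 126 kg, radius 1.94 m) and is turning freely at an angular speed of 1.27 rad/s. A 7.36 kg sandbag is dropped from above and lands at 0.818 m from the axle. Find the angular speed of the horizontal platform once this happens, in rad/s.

ω_f ≈ 1.24 rad/s

No external torque acts about the axle; L_before = L_after.
I_p = ½(126)(1.94)² = 237.1 kg·m².
Added inertia Σmr² = (7.36)(0.818)² = 4.925 kg·m²; I_f = 237.1 + 4.925 = 242.0 kg·m².
ω_f = I_p ω_i / I_f = (237.1)(1.27) / 242.0 = 1.244 rad/s.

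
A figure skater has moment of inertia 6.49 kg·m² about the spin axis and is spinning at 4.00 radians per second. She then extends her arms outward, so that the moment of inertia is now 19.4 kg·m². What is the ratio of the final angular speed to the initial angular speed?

ω₂/ω₁ ≈ 0.335

No external torque acts about the spin axis, so angular momentum is conserved.
ω₂/ω₁ = I₁/I₂ = 6.490 / 19.40 = 0.3345.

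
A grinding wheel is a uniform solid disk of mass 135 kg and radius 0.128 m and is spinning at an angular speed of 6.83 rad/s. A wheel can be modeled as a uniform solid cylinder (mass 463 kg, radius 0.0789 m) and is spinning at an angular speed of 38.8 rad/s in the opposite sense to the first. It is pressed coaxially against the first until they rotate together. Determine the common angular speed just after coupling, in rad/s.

The coupling torques are internal; angular momentum about the shared axis is conserved.
Moments of inertia: I_A = ½(135)(0.128)² = 1.106 kg·m²; I_B = ½(463)(0.0789)² = 1.441 kg·m².
Taking A's sense as positive: L = (1.106)(6.83) − (1.441)(38.8) = -48.36 kg·m²·rad/s.
Combined I = 1.106 + 1.441 = 2.547 kg·m².
ω_f = L / I = -48.36 / 2.547 = -18.99 rad/s.

|ω_f| ≈ 19.0 rad/s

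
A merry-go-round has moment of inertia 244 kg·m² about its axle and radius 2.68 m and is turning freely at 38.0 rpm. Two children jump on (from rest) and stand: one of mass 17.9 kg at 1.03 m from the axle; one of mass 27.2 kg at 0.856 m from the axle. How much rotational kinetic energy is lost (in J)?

energy lost ≈ 266 J

The added mass arrives with no angular momentum about the axle, and any external torque about the axle is negligible, so the system's angular momentum is conserved.
Added inertia Σmr² = (17.9)(1.03)² + (27.2)(0.856)² = 38.92 kg·m²; I_f = 244.0 + 38.92 = 282.9 kg·m².
ω_f = I_p ω_i / I_f = (244.0)(38.0) / 282.9 = 32.77 rpm.
KE_i = ½(244.0)(3.979 rad/s)² = 1932 J; KE_f = ½(282.9)(3.432)² = 1666 J.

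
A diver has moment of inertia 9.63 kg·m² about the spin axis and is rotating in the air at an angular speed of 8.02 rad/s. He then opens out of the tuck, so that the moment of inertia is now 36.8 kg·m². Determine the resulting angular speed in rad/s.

No external torque acts about the spin axis, so angular momentum is conserved.
ω₂ = I₁ω₁ / I₂ = (9.630)(8.02 rad/s) / (36.80) = 2.099 rad/s.

ω₂ ≈ 2.10 rad/s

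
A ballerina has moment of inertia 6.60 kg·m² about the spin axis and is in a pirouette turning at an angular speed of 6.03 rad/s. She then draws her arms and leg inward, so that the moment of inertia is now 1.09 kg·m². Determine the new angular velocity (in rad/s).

ω₂ ≈ 36.5 rad/s

With no external torque about the axis, L is conserved: I₁ω₁ = I₂ω₂.
ω₂ = I₁ω₁ / I₂ = (6.600)(6.03 rad/s) / (1.090) = 36.51 rad/s.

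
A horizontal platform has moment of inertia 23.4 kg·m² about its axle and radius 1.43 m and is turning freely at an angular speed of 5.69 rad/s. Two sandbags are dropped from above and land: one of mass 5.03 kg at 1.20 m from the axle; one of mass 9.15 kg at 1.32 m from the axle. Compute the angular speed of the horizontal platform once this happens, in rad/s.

ω_f ≈ 2.86 rad/s

The added mass arrives with no angular momentum about the axle, and any external torque about the axle is negligible, so the system's angular momentum is conserved.
Added inertia Σmr² = (5.03)(1.20)² + (9.15)(1.32)² = 23.19 kg·m²; I_f = 23.40 + 23.19 = 46.59 kg·m².
ω_f = I_p ω_i / I_f = (23.40)(5.69) / 46.59 = 2.858 rad/s.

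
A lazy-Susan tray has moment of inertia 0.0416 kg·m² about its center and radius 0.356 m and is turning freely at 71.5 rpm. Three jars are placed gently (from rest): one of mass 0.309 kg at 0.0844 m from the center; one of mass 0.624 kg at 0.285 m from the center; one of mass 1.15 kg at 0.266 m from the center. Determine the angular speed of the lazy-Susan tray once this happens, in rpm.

ω_f ≈ 16.9 rpm

No external torque acts about the center; L_before = L_after.
Added inertia Σmr² = (0.309)(0.0844)² + (0.624)(0.285)² + (1.15)(0.266)² = 0.1343 kg·m²; I_f = 0.04160 + 0.1343 = 0.1759 kg·m².
ω_f = I_p ω_i / I_f = (0.04160)(71.5) / 0.1759 = 16.91 rpm.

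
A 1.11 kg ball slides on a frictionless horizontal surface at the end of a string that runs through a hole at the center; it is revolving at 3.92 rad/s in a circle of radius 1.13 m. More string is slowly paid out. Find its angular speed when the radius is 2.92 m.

ω₂ ≈ 0.587 rad/s

No torque about the axis ⇒ m r₁² ω₁ = m r₂² ω₂.
ω₂ = ω₁ (r₁/r₂)² = (3.92)(1.13/2.92)² = 0.5871 rad/s.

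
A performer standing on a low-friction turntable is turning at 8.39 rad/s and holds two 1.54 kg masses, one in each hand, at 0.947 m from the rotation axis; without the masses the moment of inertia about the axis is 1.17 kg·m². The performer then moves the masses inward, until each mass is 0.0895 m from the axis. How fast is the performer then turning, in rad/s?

ω₂ ≈ 27.6 rad/s

No external torque acts about the spin axis, so angular momentum is conserved.
I₁ = 1.17 + 2(1.54)(0.947)² = 3.932 kg·m²; I₂ = 1.17 + 2(1.54)(0.0895)² = 1.195 kg·m².
ω₂ = I₁ω₁ / I₂ = (3.932)(8.39 rad/s) / (1.195) = 27.62 rad/s.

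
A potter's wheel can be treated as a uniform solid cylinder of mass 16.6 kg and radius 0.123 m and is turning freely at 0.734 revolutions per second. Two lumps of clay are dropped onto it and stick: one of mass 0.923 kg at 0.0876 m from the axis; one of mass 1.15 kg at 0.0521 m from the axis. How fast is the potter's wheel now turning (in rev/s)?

ω_f ≈ 0.679 rev/s

No external torque acts about the axis; L_before = L_after.
I_p = ½(16.6)(0.123)² = 0.1256 kg·m².
Added inertia Σmr² = (0.923)(0.0876)² + (1.15)(0.0521)² = 0.01020 kg·m²; I_f = 0.1256 + 0.01020 = 0.1358 kg·m².
ω_f = I_p ω_i / I_f = (0.1256)(0.734) / 0.1358 = 0.6788 rev/s.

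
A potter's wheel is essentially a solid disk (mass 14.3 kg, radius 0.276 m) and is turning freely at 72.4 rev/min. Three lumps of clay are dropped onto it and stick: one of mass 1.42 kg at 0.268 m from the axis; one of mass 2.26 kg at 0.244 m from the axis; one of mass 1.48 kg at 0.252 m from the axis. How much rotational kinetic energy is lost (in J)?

The added mass arrives with no angular momentum about the axis, and any external torque about the axis is negligible, so the system's angular momentum is conserved.
I_p = ½(14.3)(0.276)² = 0.5447 kg·m².
Added inertia Σmr² = (1.42)(0.268)² + (2.26)(0.244)² + (1.48)(0.252)² = 0.3305 kg·m²; I_f = 0.5447 + 0.3305 = 0.8752 kg·m².
ω_f = I_p ω_i / I_f = (0.5447)(72.4) / 0.8752 = 45.06 rpm.
KE_i = ½(0.5447)(7.582 rad/s)² = 15.65 J; KE_f = ½(0.8752)(4.718)² = 9.742 J.

energy lost ≈ 5.91 J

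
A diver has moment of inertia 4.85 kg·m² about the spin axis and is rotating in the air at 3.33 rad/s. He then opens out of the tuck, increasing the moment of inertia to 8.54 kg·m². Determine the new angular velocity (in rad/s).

ω₂ ≈ 1.89 rad/s

With no external torque about the axis, L is conserved: I₁ω₁ = I₂ω₂.
ω₂ = I₁ω₁ / I₂ = (4.850)(3.33 rad/s) / (8.540) = 1.891 rad/s.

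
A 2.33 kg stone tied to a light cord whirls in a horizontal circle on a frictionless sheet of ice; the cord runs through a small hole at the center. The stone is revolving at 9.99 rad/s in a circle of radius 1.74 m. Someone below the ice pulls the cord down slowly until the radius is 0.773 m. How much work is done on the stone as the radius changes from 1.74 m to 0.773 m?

The constraining force is radial, so m r² ω about the center is conserved.
ω₂ = ω₁ (r₁/r₂)² = (9.99)(1.74/0.773)² = 50.62 rad/s.
W = ΔKE = ½m(v₂² − v₁²) = 1432 J.

W ≈ 1430 J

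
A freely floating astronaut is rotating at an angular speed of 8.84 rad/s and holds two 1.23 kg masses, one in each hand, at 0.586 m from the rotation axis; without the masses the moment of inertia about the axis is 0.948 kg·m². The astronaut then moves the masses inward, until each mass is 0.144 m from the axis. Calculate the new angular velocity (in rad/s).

With no external torque about the axis, L is conserved: I₁ω₁ = I₂ω₂.
I₁ = 0.948 + 2(1.23)(0.586)² = 1.793 kg·m²; I₂ = 0.948 + 2(1.23)(0.144)² = 0.9990 kg·m².
ω₂ = I₁ω₁ / I₂ = (1.793)(8.84 rad/s) / (0.9990) = 15.86 rad/s.

ω₂ ≈ 15.9 rad/s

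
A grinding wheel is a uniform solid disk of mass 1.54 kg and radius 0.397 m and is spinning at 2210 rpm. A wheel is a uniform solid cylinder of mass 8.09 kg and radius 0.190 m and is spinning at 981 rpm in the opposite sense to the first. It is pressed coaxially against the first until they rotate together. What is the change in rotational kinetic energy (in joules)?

ΔKE ≈ -3700 J

No external torque acts about the common axis, so total angular momentum is conserved.
Moments of inertia: I_A = ½(1.54)(0.397)² = 0.1214 kg·m²; I_B = ½(8.09)(0.190)² = 0.1460 kg·m².
Taking A's sense as positive: L = (0.1214)(2210) − (0.1460)(981) = 125.0 kg·m²·rpm.
Combined I = 0.1214 + 0.1460 = 0.2674 kg·m².
ω_f = L / I = 125.0 / 0.2674 = 467.3 rpm.
KE_i = ½ΣIω² = 4021 J; KE_f = ½(0.2674)(48.94)² = 320.2 J.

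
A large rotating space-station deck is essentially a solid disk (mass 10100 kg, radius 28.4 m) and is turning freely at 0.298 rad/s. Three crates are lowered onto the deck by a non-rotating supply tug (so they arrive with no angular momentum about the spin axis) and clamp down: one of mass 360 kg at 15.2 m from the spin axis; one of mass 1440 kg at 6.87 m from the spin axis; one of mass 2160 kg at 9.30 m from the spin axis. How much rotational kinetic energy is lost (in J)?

No external torque acts about the spin axis; L_before = L_after.
I_p = ½(10100)(28.4)² = 4.073e+06 kg·m².
Added inertia Σmr² = (360)(15.2)² + (1440)(6.87)² + (2160)(9.30)² = 3.380e+05 kg·m²; I_f = 4.073e+06 + 3.380e+05 = 4.411e+06 kg·m².
ω_f = I_p ω_i / I_f = (4.073e+06)(0.298) / 4.411e+06 = 0.2752 rad/s.
KE_i = ½(4.073e+06)(0.2980 rad/s)² = 1.809e+05 J; KE_f = ½(4.411e+06)(0.2752)² = 1.670e+05 J.

energy lost ≈ 13900 J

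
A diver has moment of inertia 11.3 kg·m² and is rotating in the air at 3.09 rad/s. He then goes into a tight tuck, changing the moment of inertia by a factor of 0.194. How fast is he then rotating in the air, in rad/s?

ω₂ ≈ 15.9 rad/s

Angular momentum about the spin axis is conserved since the torque about it is zero.
I₂ = 0.194 × 11.3 = 2.192 kg·m².
ω₂ = I₁ω₁ / I₂ = (11.30)(3.09 rad/s) / (2.192) = 15.93 rad/s.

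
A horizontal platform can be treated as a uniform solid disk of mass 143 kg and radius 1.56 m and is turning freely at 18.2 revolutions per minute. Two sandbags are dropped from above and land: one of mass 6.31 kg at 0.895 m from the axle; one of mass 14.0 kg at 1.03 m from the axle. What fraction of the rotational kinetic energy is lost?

fraction ≈ 0.103

The added mass arrives with no angular momentum about the axle, and any external torque about the axle is negligible, so the system's angular momentum is conserved.
I_p = ½(143)(1.56)² = 174.0 kg·m².
Added inertia Σmr² = (6.31)(0.895)² + (14.0)(1.03)² = 19.91 kg·m²; I_f = 174.0 + 19.91 = 193.9 kg·m².
ω_f = I_p ω_i / I_f = (174.0)(18.2) / 193.9 = 16.33 rpm.
KE_i = ½(174.0)(1.906 rad/s)² = 316.0 J; KE_f = ½(193.9)(1.710)² = 283.6 J.
Fraction lost = 0.1027.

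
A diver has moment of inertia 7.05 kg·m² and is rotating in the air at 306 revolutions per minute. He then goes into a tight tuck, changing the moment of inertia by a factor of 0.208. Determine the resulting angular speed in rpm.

Angular momentum about the spin axis is conserved since the torque about it is zero.
I₂ = 0.208 × 7.05 = 1.466 kg·m².
ω₂ = I₁ω₁ / I₂ = (7.050)(306 rpm) / (1.466) = 1471 rpm.

ω₂ ≈ 1470 rpm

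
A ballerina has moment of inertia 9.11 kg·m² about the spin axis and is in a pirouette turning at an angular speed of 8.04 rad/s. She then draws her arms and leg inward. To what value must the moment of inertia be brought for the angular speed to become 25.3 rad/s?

I₂ ≈ 2.90 kg·m²

With no external torque about the axis, L is conserved: I₁ω₁ = I₂ω₂.
I₂ = I₁ω₁ / ω₂ = (9.11)(8.04) / (25.3) = 2.895 kg·m².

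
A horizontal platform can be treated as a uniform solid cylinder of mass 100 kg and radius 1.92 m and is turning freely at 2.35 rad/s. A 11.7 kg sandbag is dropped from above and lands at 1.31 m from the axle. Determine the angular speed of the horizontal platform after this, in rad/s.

No external torque acts about the axle; L_before = L_after.
I_p = ½(100)(1.92)² = 184.3 kg·m².
Added inertia Σmr² = (11.7)(1.31)² = 20.08 kg·m²; I_f = 184.3 + 20.08 = 204.4 kg·m².
ω_f = I_p ω_i / I_f = (184.3)(2.35) / 204.4 = 2.119 rad/s.

ω_f ≈ 2.12 rad/s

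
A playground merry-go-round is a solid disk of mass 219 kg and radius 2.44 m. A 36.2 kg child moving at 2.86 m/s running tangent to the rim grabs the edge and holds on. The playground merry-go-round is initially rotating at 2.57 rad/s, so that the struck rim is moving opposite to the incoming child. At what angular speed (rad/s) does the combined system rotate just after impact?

The axle reaction passes through the axle and exerts no torque about it; angular momentum about the axle is conserved through the impact.
I_p = ½(219)(2.44)² = 651.9 kg·m². Taking the sense of the child's angular momentum as positive, L_{child} = m v R = (36.2)(2.86)(2.44) = 252.6 kg·m²/s.
L_i = −I_p ω_p + m v R = −(651.9)(2.57) + 252.6 = -1423 kg·m²/s.
After sticking, I_f = I_p + m R² = 651.9 + (36.2)(2.44)² = 867.4 kg·m².
ω_f = L_i / I_f = -1423 / 867.4 = -1.640 rad/s.

|ω_f| ≈ 1.64 rad/s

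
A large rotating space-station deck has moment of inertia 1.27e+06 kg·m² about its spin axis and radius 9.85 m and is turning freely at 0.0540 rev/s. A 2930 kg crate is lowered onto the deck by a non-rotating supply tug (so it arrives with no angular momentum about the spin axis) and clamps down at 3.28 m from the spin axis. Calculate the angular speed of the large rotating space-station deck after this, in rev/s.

ω_f ≈ 0.0527 rev/s

The added mass arrives with no angular momentum about the spin axis, and any external torque about the spin axis is negligible, so the system's angular momentum is conserved.
Added inertia Σmr² = (2930)(3.28)² = 31520 kg·m²; I_f = 1.270e+06 + 31520 = 1.302e+06 kg·m².
ω_f = I_p ω_i / I_f = (1.270e+06)(0.0540) / 1.302e+06 = 0.05269 rev/s.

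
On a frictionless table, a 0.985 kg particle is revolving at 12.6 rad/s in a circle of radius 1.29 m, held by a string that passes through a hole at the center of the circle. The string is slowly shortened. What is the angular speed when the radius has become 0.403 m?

No torque about the axis ⇒ m r₁² ω₁ = m r₂² ω₂.
ω₂ = ω₁ (r₁/r₂)² = (12.6)(1.29/0.403)² = 129.1 rad/s.

ω₂ ≈ 129 rad/s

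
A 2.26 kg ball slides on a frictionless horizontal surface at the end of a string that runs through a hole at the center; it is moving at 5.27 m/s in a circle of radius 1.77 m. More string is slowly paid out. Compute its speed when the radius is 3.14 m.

The only horizontal force on the mass is along the cord (radial), so it exerts no torque about the hole and angular momentum m v r is conserved.
v₂ = v₁ r₁ / r₂ = (5.27)(1.77) / (3.14) = 2.971 m/s.

v₂ ≈ 2.97 m/s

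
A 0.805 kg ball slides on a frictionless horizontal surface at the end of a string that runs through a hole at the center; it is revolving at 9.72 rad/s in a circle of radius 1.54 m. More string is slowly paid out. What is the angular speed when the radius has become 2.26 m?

ω₂ ≈ 4.51 rad/s

The constraining force is radial, so m r² ω about the center is conserved.
ω₂ = ω₁ (r₁/r₂)² = (9.72)(1.54/2.26)² = 4.513 rad/s.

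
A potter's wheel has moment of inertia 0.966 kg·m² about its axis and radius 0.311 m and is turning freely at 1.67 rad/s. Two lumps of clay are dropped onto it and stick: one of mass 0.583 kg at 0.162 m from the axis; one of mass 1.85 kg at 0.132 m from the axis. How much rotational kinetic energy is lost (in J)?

energy lost ≈ 0.0632 J

No external torque acts about the axis; L_before = L_after.
Added inertia Σmr² = (0.583)(0.162)² + (1.85)(0.132)² = 0.04753 kg·m²; I_f = 0.9660 + 0.04753 = 1.014 kg·m².
ω_f = I_p ω_i / I_f = (0.9660)(1.67) / 1.014 = 1.592 rad/s.
KE_i = ½(0.9660)(1.670 rad/s)² = 1.347 J; KE_f = ½(1.014)(1.592)² = 1.284 J.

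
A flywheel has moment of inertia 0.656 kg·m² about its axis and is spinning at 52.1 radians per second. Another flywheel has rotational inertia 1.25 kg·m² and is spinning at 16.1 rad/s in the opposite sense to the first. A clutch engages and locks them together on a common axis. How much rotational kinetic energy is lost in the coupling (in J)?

ΔKE lost ≈ 1000 J

No external torque acts about the common axis, so total angular momentum is conserved.
Taking A's sense as positive: L = (0.6560)(52.1) − (1.250)(16.1) = 14.05 kg·m²·rad/s.
Combined I = 0.6560 + 1.250 = 1.906 kg·m².
ω_f = L / I = 14.05 / 1.906 = 7.373 rad/s.
KE_i = ½ΣIω² = 1052 J; KE_f = ½(1.906)(7.373)² = 51.80 J.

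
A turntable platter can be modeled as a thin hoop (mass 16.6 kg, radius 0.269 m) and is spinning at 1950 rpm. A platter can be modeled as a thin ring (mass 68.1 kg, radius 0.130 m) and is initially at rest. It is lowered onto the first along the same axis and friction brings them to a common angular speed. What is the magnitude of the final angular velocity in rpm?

No external torque acts about the common axis, so total angular momentum is conserved.
Moments of inertia: I_A = (16.6)(0.269)² = 1.201 kg·m²; I_B = (68.1)(0.130)² = 1.151 kg·m².
Taking A's sense as positive: L = (1.201)(1950) = 2342 kg·m²·rpm.
Combined I = 1.201 + 1.151 = 2.352 kg·m².
ω_f = L / I = 2342 / 2.352 = 995.9 rpm.

|ω_f| ≈ 996 rpm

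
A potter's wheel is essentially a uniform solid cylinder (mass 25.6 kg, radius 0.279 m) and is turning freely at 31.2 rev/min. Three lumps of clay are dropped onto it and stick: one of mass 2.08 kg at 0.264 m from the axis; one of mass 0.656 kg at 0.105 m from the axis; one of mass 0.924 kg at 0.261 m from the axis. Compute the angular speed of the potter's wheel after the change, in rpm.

No external torque acts about the axis; L_before = L_after.
I_p = ½(25.6)(0.279)² = 0.9964 kg·m².
Added inertia Σmr² = (2.08)(0.264)² + (0.656)(0.105)² + (0.924)(0.261)² = 0.2151 kg·m²; I_f = 0.9964 + 0.2151 = 1.212 kg·m².
ω_f = I_p ω_i / I_f = (0.9964)(31.2) / 1.212 = 25.66 rpm.

ω_f ≈ 25.7 rpm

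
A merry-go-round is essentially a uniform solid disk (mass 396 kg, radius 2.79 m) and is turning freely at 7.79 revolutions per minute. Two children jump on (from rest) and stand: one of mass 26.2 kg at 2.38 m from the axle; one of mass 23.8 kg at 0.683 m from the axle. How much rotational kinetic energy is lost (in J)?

energy lost ≈ 48.1 J

No external torque acts about the axle; L_before = L_after.
I_p = ½(396)(2.79)² = 1541 kg·m².
Added inertia Σmr² = (26.2)(2.38)² + (23.8)(0.683)² = 159.5 kg·m²; I_f = 1541 + 159.5 = 1701 kg·m².
ω_f = I_p ω_i / I_f = (1541)(7.79) / 1701 = 7.059 rpm.
KE_i = ½(1541)(0.8158 rad/s)² = 512.8 J; KE_f = ½(1701)(0.7393)² = 464.7 J.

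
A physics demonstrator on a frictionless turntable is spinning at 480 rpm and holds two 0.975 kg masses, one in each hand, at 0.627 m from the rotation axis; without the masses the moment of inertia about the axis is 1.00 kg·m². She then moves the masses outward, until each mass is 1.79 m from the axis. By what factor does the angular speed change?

With no external torque about the axis, L is conserved: I₁ω₁ = I₂ω₂.
I₁ = 1.00 + 2(0.975)(0.627)² = 1.767 kg·m²; I₂ = 1.00 + 2(0.975)(1.79)² = 7.248 kg·m².
ω₂/ω₁ = I₁/I₂ = 1.767 / 7.248 = 0.2437.

ω₂/ω₁ ≈ 0.244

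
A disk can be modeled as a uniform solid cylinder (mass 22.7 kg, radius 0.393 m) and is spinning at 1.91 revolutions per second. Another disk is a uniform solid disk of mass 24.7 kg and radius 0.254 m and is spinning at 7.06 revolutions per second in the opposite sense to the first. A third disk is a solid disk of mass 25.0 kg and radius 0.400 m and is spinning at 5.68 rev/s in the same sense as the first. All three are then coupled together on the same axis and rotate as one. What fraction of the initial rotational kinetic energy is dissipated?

fraction ≈ 0.836

No external torque acts about the common axis, so total angular momentum is conserved.
Moments of inertia: I_A = ½(22.7)(0.393)² = 1.753 kg·m²; I_B = ½(24.7)(0.254)² = 0.7968 kg·m²; I_C = ½(25.0)(0.400)² = 2.000 kg·m².
Taking A's sense as positive: L = (1.753)(1.91) − (0.7968)(7.06) + (2.000)(5.68) = 9.083 kg·m²·rev/s.
Combined I = 1.753 + 0.7968 + 2.000 = 4.550 kg·m².
ω_f = L / I = 9.083 / 4.550 = 1.996 rev/s.
KE_i = ½ΣIω² = 2184 J; KE_f = ½(4.550)(12.54)² = 357.9 J.
Fraction dissipated = (KE_i − KE_f)/KE_i = 0.8361.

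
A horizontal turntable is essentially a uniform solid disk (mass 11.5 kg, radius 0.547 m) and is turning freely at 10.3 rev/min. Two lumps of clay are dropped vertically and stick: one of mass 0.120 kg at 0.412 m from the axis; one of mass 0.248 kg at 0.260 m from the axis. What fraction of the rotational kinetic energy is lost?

fraction ≈ 0.0211

The added mass arrives with no angular momentum about the axis, and any external torque about the axis is negligible, so the system's angular momentum is conserved.
I_p = ½(11.5)(0.547)² = 1.720 kg·m².
Added inertia Σmr² = (0.120)(0.412)² + (0.248)(0.260)² = 0.03713 kg·m²; I_f = 1.720 + 0.03713 = 1.758 kg·m².
ω_f = I_p ω_i / I_f = (1.720)(10.3) / 1.758 = 10.08 rpm.
KE_i = ½(1.720)(1.079 rad/s)² = 1.001 J; KE_f = ½(1.758)(1.056)² = 0.9796 J.
Fraction lost = 0.02113.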